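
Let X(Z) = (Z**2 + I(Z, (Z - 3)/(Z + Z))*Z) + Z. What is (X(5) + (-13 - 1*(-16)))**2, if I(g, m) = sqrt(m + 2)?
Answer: (33 + sqrt(55))**2 ≈ 1633.5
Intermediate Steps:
I(g, m) = sqrt(2 + m)
X(Z) = Z + Z**2 + Z*sqrt(2 + (-3 + Z)/(2*Z)) (X(Z) = (Z**2 + sqrt(2 + (Z - 3)/(Z + Z))*Z) + Z = (Z**2 + sqrt(2 + (-3 + Z)/((2*Z)))*Z) + Z = (Z**2 + sqrt(2 + (-3 + Z)*(1/(2*Z)))*Z) + Z = (Z**2 + sqrt(2 + (-3 + Z)/(2*Z))*Z) + Z = (Z**2 + Z*sqrt(2 + (-3 + Z)/(2*Z))) + Z = Z + Z**2 + Z*sqrt(2 + (-3 + Z)/(2*Z)))
(X(5) + (-13 - 1*(-16)))**2 = (5*(1 + 5 + sqrt(10 - 6/5)/2) + (-13 - 1*(-16)))**2 = (5*(1 + 5 + sqrt(10 - 6*1/5)/2) + (-13 + 16))**2 = (5*(1 + 5 + sqrt(10 - 6/5)/2) + 3)**2 = (5*(1 + 5 + sqrt(44/5)/2) + 3)**2 = (5*(1 + 5 + (2*sqrt(55)/5)/2) + 3)**2 = (5*(1 + 5 + sqrt(55)/5) + 3)**2 = (5*(6 + sqrt(55)/5) + 3)**2 = ((30 + sqrt(55)) + 3)**2 = (33 + sqrt(55))**2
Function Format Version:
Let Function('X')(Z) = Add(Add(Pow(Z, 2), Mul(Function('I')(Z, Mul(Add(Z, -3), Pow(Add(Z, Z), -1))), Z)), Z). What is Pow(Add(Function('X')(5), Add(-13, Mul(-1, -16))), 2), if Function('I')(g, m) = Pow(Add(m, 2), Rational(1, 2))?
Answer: Pow(Add(33, Pow(55, Rational(1, 2))), 2) ≈ 1633.5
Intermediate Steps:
Function('I')(g, m) = Pow(Add(2, m), Rational(1, 2))
Function('X')(Z) = Add(Z, Pow(Z, 2), Mul(Z, Pow(Add(2, Mul(Rational(1, 2), Pow(Z, -1), Add(-3, Z))), Rational(1, 2)))) (Function('X')(Z) = Add(Add(Pow(Z, 2), Mul(Pow(Add(2, Mul(Add(Z, -3), Pow(Add(Z, Z), -1))), Rational(1, 2)), Z)), Z) = Add(Add(Pow(Z, 2), Mul(Pow(Add(2, Mul(Add(-3, Z), Pow(Mul(2, Z), -1))), Rational(1, 2)), Z)), Z) = Add(Add(Pow(Z, 2), Mul(Pow(Add(2, Mul(Add(-3, Z), Mul(Rational(1, 2), Pow(Z, -1)))), Rational(1, 2)), Z)), Z) = Add(Add(Pow(Z, 2), Mul(Pow(Add(2, Mul(Rational(1, 2), Pow(Z, -1), Add(-3, Z))), Rational(1, 2)), Z)), Z) = Add(Add(Pow(Z, 2), Mul(Z, Pow(Add(2, Mul(Rational(1, 2), Pow(Z, -1), Add(-3, Z))), Rational(1, 2)))), Z) = Add(Z, Pow(Z, 2), Mul(Z, Pow(Add(2, Mul(Rational(1, 2), Pow(Z, -1), Add(-3, Z))), Rational(1, 2)))))
Pow(Add(Function('X')(5), Add(-13, Mul(-1, -16))), 2) = Pow(Add(Mul(5, Add(1, 5, Mul(Rational(1, 2), Pow(Add(10, Mul(-6, Pow(5, -1))), Rational(1, 2))))), Add(-13, Mul(-1, -16))), 2) = Pow(Add(Mul(5, Add(1, 5, Mul(Rational(1, 2), Pow(Add(10, Mul(-6, Rational(1, 5))), Rational(1, 2))))), Add(-13, 16)), 2) = Pow(Add(Mul(5, Add(1, 5, Mul(Rational(1, 2), Pow(Add(10, Rational(-6, 5)), Rational(1, 2))))), 3), 2) = Pow(Add(Mul(5, Add(1, 5, Mul(Rational(1, 2), Pow(Rational(44, 5), Rational(1, 2))))), 3), 2) = Pow(Add(Mul(5, Add(1, 5, Mul(Rational(1, 2), Mul(Rational(2, 5), Pow(55, Rational(1, 2)))))), 3), 2) = Pow(Add(Mul(5, Add(1, 5, Mul(Rational(1, 5), Pow(55, Rational(1, 2))))), 3), 2) = Pow(Add(Mul(5, Add(6, Mul(Rational(1, 5), Pow(55, Rational(1, 2))))), 3), 2) = Pow(Add(Add(30, Pow(55, Rational(1, 2))), 3), 2) = Pow(Add(33, Pow(55, Rational(1, 2))), 2)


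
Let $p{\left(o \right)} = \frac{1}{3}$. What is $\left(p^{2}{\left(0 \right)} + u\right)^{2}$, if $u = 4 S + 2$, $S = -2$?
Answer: $\frac{2809}{81} \approx 34.679$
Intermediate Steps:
$p{\left(o \right)} = \frac{1}{3}$
$u = -6$ ($u = 4 \left(-2\right) + 2 = -8 + 2 = -6$)
$\left(p^{2}{\left(0 \right)} + u\right)^{2} = \left(\left(\frac{1}{3}\right)^{2} - 6\right)^{2} = \left(\frac{1}{9} - 6\right)^{2} = \left(- \frac{53}{9}\right)^{2} = \frac{2809}{81}$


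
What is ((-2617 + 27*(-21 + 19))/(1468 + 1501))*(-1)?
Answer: 2671/2969 ≈ 0.89963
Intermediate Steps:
((-2617 + 27*(-21 + 19))/(1468 + 1501))*(-1) = ((-2617 + 27*(-2))/2969)*(-1) = ((-2617 - 54)*(1/2969))*(-1) = -2671*1/2969*(-1) = -2671/2969*(-1) = 2671/2969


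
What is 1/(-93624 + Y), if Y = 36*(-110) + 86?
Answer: -1/97498 ≈ -1.0257e-5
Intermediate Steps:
Y = -3874 (Y = -3960 + 86 = -3874)
1/(-93624 + Y) = 1/(-93624 - 3874) = 1/(-97498) = -1/97498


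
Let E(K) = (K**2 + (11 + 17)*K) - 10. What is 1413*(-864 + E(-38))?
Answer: -698022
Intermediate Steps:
E(K) = -10 + K**2 + 28*K (E(K) = (K**2 + 28*K) - 10 = -10 + K**2 + 28*K)
1413*(-864 + E(-38)) = 1413*(-864 + (-10 + (-38)**2 + 28*(-38))) = 1413*(-864 + (-10 + 1444 - 1064)) = 1413*(-864 + 370) = 1413*(-494) = -698022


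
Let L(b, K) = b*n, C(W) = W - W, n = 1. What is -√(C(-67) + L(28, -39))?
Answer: -2*√7 ≈ -5.2915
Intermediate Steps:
C(W) = 0
L(b, K) = b (L(b, K) = b*1 = b)
-√(C(-67) + L(28, -39)) = -√(0 + 28) = -√28 = -2*√7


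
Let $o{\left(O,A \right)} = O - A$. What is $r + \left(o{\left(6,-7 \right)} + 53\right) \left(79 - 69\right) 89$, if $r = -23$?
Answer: $58717$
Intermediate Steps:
$r + \left(o{\left(6,-7 \right)} + 53\right) \left(79 - 69\right) 89 = -23 + \left(\left(6 - -7\right) + 53\right) \left(79 - 69\right) 89 = -23 + \left(\left(6 + 7\right) + 53\right) 10 \cdot 89 = -23 + \left(13 + 53\right) 10 \cdot 89 = -23 + 66 \cdot 10 \cdot 89 = -23 + 660 \cdot 89 = -23 + 58740 = 58717$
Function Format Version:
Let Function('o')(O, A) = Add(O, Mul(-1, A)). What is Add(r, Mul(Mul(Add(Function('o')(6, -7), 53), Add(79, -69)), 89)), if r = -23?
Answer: 58717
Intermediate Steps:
Add(r, Mul(Mul(Add(Function('o')(6, -7), 53), Add(79, -69)), 89)) = Add(-23, Mul(Mul(Add(Add(6, Mul(-1, -7)), 53), Add(79, -69)), 89)) = Add(-23, Mul(Mul(Add(Add(6, 7), 53), 10), 89)) = Add(-23, Mul(Mul(Add(13, 53), 10), 89)) = Add(-23, Mul(Mul(66, 10), 89)) = Add(-23, Mul(660, 89)) = Add(-23, 58740) = 58717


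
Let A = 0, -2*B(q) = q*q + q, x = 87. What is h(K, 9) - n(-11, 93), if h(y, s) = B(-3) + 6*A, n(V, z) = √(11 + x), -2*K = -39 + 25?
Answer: -3 - 7*√2 ≈ -12.899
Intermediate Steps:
K = 7 (K = -(-39 + 25)/2 = -½*(-14) = 7)
B(q) = -q/2 - q²/2 (B(q) = -(q*q + q)/2 = -(q² + q)/2 = -(q + q²)/2 = -q/2 - q²/2)
n(V, z) = 7*√2 (n(V, z) = √(11 + 87) = √98 = 7*√2)
h(y, s) = -3 (h(y, s) = -½*(-3)*(1 - 3) + 6*0 = -½*(-3)*(-2) + 0 = -3 + 0 = -3)
h(K, 9) - n(-11, 93) = -3 - 7*√2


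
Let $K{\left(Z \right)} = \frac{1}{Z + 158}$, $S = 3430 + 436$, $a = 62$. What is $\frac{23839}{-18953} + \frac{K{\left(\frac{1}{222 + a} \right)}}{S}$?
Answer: $- \frac{2067780463725}{1643973914077} \approx -1.2578$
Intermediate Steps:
$S = 3866$
$K{\left(Z \right)} = \frac{1}{158 + Z}$
$\frac{23839}{-18953} + \frac{K{\left(\frac{1}{222 + a} \right)}}{S} = \frac{23839}{-18953} + \frac{1}{\left(158 + \frac{1}{222 + 62}\right) 3866} = 23839 \left(- \frac{1}{18953}\right) + \frac{1}{158 + \frac{1}{284}} \cdot \frac{1}{3866} = - \frac{23839}{18953} + \frac{1}{158 + \frac{1}{284}} \cdot \frac{1}{3866} = - \frac{23839}{18953} + \frac{1}{\frac{44873}{284}} \cdot \frac{1}{3866} = - \frac{23839}{18953} + \frac{284}{44873} \cdot \frac{1}{3866} = - \frac{23839}{18953} + \frac{142}{86739509} = - \frac{2067780463725}{1643973914077}$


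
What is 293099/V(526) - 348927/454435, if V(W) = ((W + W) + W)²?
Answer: -735663095803/1131581322540 ≈ -0.65012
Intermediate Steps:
V(W) = 9*W² (V(W) = (2*W + W)² = (3*W)² = 9*W²)
293099/V(526) - 348927/454435 = 293099/((9*526²)) - 348927/454435 = 293099/((9*276676)) - 348927*1/454435 = 293099/2490084 - 348927/454435 = -735663095803/1131581322540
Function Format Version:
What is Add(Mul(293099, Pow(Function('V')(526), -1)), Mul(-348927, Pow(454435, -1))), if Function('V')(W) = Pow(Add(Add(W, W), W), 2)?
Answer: Rational(-735663095803, 1131581322540) ≈ -0.65012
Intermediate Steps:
Function('V')(W) = Mul(9, Pow(W, 2)) (Function('V')(W) = Pow(Add(Mul(2, W), W), 2) = Pow(Mul(3, W), 2) = Mul(9, Pow(W, 2)))
Add(Mul(293099, Pow(Function('V')(526), -1)), Mul(-348927, Pow(454435, -1))) = Add(Mul(293099, Pow(Mul(9, Pow(526, 2)), -1)), Mul(-348927, Pow(454435, -1))) = Add(Mul(293099, Pow(Mul(9, 276676), -1)), Mul(-348927, Rational(1, 454435))) = Add(Mul(293099, Pow(2490084, -1)), Rational(-348927, 454435)) = Add(Mul(293099, Rational(1, 2490084)), Rational(-348927, 454435)) = Add(Rational(293099, 2490084), Rational(-348927, 454435)) = Rational(-735663095803, 1131581322540)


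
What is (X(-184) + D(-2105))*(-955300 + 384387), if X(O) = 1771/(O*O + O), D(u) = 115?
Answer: -96162872981/1464 ≈ -6.5685e+7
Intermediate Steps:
X(O) = 1771/(O + O²) (X(O) = 1771/(O² + O) = 1771/(O + O²))
(X(-184) + D(-2105))*(-955300 + 384387) = (1771/(-184*(1 - 184)) + 115)*(-955300 + 384387) = (1771*(-1/184)/(-183) + 115)*(-570913) = (1771*(-1/184)*(-1/183) + 115)*(-570913) = (77/1464 + 115)*(-570913) = (168437/1464)*(-570913) = -96162872981/1464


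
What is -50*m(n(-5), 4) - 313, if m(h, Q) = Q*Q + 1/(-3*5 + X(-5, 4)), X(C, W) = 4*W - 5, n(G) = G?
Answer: -2201/2 ≈ -1100.5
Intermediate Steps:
X(C, W) = -5 + 4*W
m(h, Q) = -¼ + Q² (m(h, Q) = Q*Q + 1/(-3*5 + (-5 + 4*4)) = Q² + 1/(-15 + (-5 + 16)) = Q² + 1/(-15 + 11) = Q² + 1/(-4) = Q² - ¼ = -¼ + Q²)
-50*m(n(-5), 4) - 313 = -50*(-¼ + 4²) - 313 = -50*(-¼ + 16) - 313 = -50*63/4 - 313 = -1575/2 - 313 = -2201/2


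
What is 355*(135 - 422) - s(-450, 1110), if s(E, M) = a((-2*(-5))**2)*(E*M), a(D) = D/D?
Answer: 397615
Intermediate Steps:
a(D) = 1
s(E, M) = E*M (s(E, M) = 1*(E*M) = E*M)
355*(135 - 422) - s(-450, 1110) = 355*(135 - 422) - (-450)*1110 = 355*(-287) - 1*(-499500) = -101885 + 499500 = 397615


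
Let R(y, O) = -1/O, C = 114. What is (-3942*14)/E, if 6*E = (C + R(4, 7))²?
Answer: -16225272/635209 ≈ -25.543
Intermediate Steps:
E = 635209/294 (E = (114 - 1/7)²/6 = (114 - 1*⅐)²/6 = (114 - ⅐)²/6 = (797/7)²/6 = (⅙)*(635209/49) = 635209/294 ≈ 2160.6)
(-3942*14)/E = (-3942*14)/(635209/294) = -55188*294/635209 = -16225272/635209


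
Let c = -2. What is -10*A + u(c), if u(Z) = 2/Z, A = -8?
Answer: 79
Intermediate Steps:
-10*A + u(c) = -10*(-8) + 2/(-2) = 80 + 2*(-1/2) = 80 - 1 = 79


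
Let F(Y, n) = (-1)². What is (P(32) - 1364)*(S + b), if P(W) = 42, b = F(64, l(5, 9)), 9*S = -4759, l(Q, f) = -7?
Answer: 6279500/9 ≈ 6.9772e+5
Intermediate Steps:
S = -4759/9 (S = (⅑)*(-4759) = -4759/9 ≈ -528.78)
F(Y, n) = 1
b = 1
(P(32) - 1364)*(S + b) = (42 - 1364)*(-4759/9 + 1) = -1322*(-4750/9) = 6279500/9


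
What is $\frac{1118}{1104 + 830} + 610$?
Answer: $\frac{590429}{967} \approx 610.58$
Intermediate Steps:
$\frac{1118}{1104 + 830} + 610 = \frac{1118}{1934} + 610 = 1118 \cdot \frac{1}{1934} + 610 = \frac{559}{967} + 610 = \frac{590429}{967}$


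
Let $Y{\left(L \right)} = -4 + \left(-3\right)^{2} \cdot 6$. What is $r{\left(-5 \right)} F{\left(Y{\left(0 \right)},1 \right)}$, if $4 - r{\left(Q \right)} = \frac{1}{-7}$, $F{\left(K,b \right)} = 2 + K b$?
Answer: $\frac{1508}{7} \approx 215.43$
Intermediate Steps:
$Y{\left(L \right)} = 50$ ($Y{\left(L \right)} = -4 + 9 \cdot 6 = -4 + 54 = 50$)
$r{\left(Q \right)} = \frac{29}{7}$ ($r{\left(Q \right)} = 4 - \frac{1}{-7} = 4 - - \frac{1}{7} = 4 + \frac{1}{7} = \frac{29}{7}$)
$r{\left(-5 \right)} F{\left(Y{\left(0 \right)},1 \right)} = \frac{29 \left(2 + 50 \cdot 1\right)}{7} = \frac{29 \left(2 + 50\right)}{7} = \frac{29}{7} \cdot 52 = \frac{1508}{7}$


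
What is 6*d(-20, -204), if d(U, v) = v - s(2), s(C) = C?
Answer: -1236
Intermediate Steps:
d(U, v) = -2 + v (d(U, v) = v - 1*2 = v - 2 = -2 + v)
6*d(-20, -204) = 6*(-2 - 204) = 6*(-206) = -1236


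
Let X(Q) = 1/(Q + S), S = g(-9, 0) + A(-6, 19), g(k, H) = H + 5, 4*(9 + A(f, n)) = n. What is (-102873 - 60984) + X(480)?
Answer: -315097007/1923 ≈ -1.6386e+5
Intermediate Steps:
A(f, n) = -9 + n/4
g(k, H) = 5 + H
S = ¾ (S = (5 + 0) + (-9 + (¼)*19) = 5 + (-9 + 19/4) = 5 - 17/4 = ¾ ≈ 0.75000)
X(Q) = 1/(¾ + Q) (X(Q) = 1/(Q + ¾) = 1/(¾ + Q))
(-102873 - 60984) + X(480) = (-102873 - 60984) + 4/(3 + 4*480) = -163857 + 4/(3 + 1920) = -163857 + 4/1923 = -315097007/1923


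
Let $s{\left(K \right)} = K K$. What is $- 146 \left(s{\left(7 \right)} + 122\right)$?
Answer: $-24966$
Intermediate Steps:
$s{\left(K \right)} = K^{2}$
$- 146 \left(s{\left(7 \right)} + 122\right) = - 146 \left(7^{2} + 122\right) = - 146 \left(49 + 122\right) = \left(-146\right) 171 = -24966$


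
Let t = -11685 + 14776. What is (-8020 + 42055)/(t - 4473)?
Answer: -34035/1382 ≈ -24.627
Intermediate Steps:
t = 3091
(-8020 + 42055)/(t - 4473) = (-8020 + 42055)/(3091 - 4473) = 34035/(-1382) = 34035*(-1/1382) = -34035/1382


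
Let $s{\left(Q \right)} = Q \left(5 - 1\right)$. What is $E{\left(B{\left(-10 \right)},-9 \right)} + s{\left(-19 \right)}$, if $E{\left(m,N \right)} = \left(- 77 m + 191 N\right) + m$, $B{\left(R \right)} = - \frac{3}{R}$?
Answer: $- \frac{9089}{5} \approx -1817.8$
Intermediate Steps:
$E{\left(m,N \right)} = - 76 m + 191 N$
$s{\left(Q \right)} = 4 Q$ ($s{\left(Q \right)} = Q 4 = 4 Q$)
$E{\left(B{\left(-10 \right)},-9 \right)} + s{\left(-19 \right)} = \left(- 76 \left(- \frac{3}{-10}\right) + 191 \left(-9\right)\right) + 4 \left(-19\right) = \left(- 76 \left(\left(-3\right) \left(- \frac{1}{10}\right)\right) - 1719\right) - 76 = \left(\left(-76\right) \frac{3}{10} - 1719\right) - 76 = \left(- \frac{114}{5} - 1719\right) - 76 = - \frac{8709}{5} - 76 = - \frac{9089}{5}$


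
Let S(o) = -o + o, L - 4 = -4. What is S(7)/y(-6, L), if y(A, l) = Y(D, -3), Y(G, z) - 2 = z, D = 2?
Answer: 0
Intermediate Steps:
L = 0 (L = 4 - 4 = 0)
Y(G, z) = 2 + z
S(o) = 0
y(A, l) = -1 (y(A, l) = 2 - 3 = -1)
S(7)/y(-6, L) = 0/(-1) = 0*(-1) = 0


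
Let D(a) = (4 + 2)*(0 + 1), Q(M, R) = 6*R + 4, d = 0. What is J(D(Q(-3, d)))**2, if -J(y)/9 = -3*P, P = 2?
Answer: 2916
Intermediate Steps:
Q(M, R) = 4 + 6*R
D(a) = 6 (D(a) = 6*1 = 6)
J(y) = 54 (J(y) = -(-27)*2 = -9*(-6) = 54)
J(D(Q(-3, d)))**2 = 54**2 = 2916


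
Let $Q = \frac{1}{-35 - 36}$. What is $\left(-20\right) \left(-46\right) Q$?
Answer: $- \frac{920}{71} \approx -12.958$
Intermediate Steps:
$Q = - \frac{1}{71}$ ($Q = \frac{1}{-71} = - \frac{1}{71} \approx -0.014085$)
$\left(-20\right) \left(-46\right) Q = \left(-20\right) \left(-46\right) \left(- \frac{1}{71}\right) = 920 \left(- \frac{1}{71}\right) = - \frac{920}{71}$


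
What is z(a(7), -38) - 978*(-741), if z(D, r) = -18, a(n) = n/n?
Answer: 724680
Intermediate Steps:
a(n) = 1
z(a(7), -38) - 978*(-741) = -18 - 978*(-741) = -18 + 724698 = 724680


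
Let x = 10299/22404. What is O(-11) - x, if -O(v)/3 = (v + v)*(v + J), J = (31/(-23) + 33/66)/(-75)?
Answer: -3116286803/4294100 ≈ -725.71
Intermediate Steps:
J = 13/1150 (J = (31*(-1/23) + 33*(1/66))*(-1/75) = (-31/23 + ½)*(-1/75) = -39/46*(-1/75) = 13/1150 ≈ 0.011304)
x = 3433/7468 (x = 10299*(1/22404) = 3433/7468 ≈ 0.45969)
O(v) = -6*v*(13/1150 + v) (O(v) = -3*(v + v)*(v + 13/1150) = -3*2*v*(13/1150 + v) = -6*v*(13/1150 + v))
O(-11) - x = -3/575*(-11)*(13 + 1150*(-11)) - 1*3433/7468 = -3/575*(-11)*(13 - 12650) - 3433/7468 = -3/575*(-11)*(-12637) - 3433/7468 = -417021/575 - 3433/7468 = -3116286803/4294100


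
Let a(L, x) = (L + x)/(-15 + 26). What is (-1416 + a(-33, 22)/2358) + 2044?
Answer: 1480823/2358 ≈ 628.00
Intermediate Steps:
a(L, x) = L/11 + x/11 (a(L, x) = (L + x)/11 = (L + x)*(1/11) = L/11 + x/11)
(-1416 + a(-33, 22)/2358) + 2044 = (-1416 + ((1/11)*(-33) + (1/11)*22)/2358) + 2044 = (-1416 + (-3 + 2)*(1/2358)) + 2044 = (-1416 - 1*1/2358) + 2044 = (-1416 - 1/2358) + 2044 = -3338929/2358 + 2044 = 1480823/2358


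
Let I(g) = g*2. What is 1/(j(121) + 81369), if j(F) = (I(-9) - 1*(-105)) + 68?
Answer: 1/81524 ≈ 1.2266e-5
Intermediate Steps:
I(g) = 2*g
j(F) = 155 (j(F) = (2*(-9) - 1*(-105)) + 68 = (-18 + 105) + 68 = 87 + 68 = 155)
1/(j(121) + 81369) = 1/(155 + 81369) = 1/81524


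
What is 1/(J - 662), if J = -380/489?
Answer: -489/324098 ≈ -0.0015088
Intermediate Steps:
J = -380/489 (J = -380*1/489 = -380/489 ≈ -0.77710)
1/(J - 662) = 1/(-380/489 - 662) = 1/(-324098/489) = -489/324098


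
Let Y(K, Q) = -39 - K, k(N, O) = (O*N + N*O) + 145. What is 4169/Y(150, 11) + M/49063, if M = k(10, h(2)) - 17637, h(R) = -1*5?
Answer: -4242215/189243 ≈ -22.417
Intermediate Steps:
h(R) = -5
k(N, O) = 145 + 2*N*O (k(N, O) = (N*O + N*O) + 145 = 2*N*O + 145 = 145 + 2*N*O)
M = -17592 (M = (145 + 2*10*(-5)) - 17637 = (145 - 100) - 17637 = 45 - 17637 = -17592)
4169/Y(150, 11) + M/49063 = 4169/(-39 - 1*150) - 17592/49063 = 4169/(-39 - 150) - 17592*1/49063 = 4169/(-189) - 17592/49063 = 4169*(-1/189) - 17592/49063 = -4169/189 - 17592/49063 = -4242215/189243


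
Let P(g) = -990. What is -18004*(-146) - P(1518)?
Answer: 2629574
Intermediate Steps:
-18004*(-146) - P(1518) = -18004*(-146) - 1*(-990) = 2628584 + 990 = 2629574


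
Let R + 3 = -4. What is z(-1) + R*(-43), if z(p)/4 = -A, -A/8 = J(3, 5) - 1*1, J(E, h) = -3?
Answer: 173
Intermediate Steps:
R = -7 (R = -3 - 4 = -7)
A = 32 (A = -8*(-3 - 1*1) = -8*(-3 - 1) = -8*(-4) = 32)
z(p) = -128 (z(p) = 4*(-1*32) = 4*(-32) = -128)
z(-1) + R*(-43) = -128 - 7*(-43) = -128 + 301 = 173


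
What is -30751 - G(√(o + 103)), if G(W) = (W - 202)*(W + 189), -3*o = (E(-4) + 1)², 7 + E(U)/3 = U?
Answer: 22996/3 + 13*I*√2145/3 ≈ 7665.3 + 200.69*I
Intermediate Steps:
E(U) = -21 + 3*U
o = -1024/3 (o = -((-21 + 3*(-4)) + 1)²/3 = -((-21 - 12) + 1)²/3 = -(-33 + 1)²/3 = -⅓*(-32)² = -⅓*1024 = -1024/3 ≈ -341.33)
G(W) = (-202 + W)*(189 + W)
-30751 - G(√(o + 103)) = -30751 - (-38178 + (√(-1024/3 + 103))² - 13*√(-1024/3 + 103)) = -30751 - (-38178 + (√(-715/3))² - 13*I*√2145/3) = -30751 - (-38178 + (I*√2145/3)² - 13*I*√2145/3) = -30751 - (-38178 - 715/3 - 13*I*√2145/3) = -30751 - (-115249/3 - 13*I*√2145/3) = -30751 + (115249/3 + 13*I*√2145/3) = 22996/3 + 13*I*√2145/3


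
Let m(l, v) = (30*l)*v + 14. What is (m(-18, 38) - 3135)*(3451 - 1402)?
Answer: -48440409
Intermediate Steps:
m(l, v) = 14 + 30*l*v (m(l, v) = 30*l*v + 14 = 14 + 30*l*v)
(m(-18, 38) - 3135)*(3451 - 1402) = ((14 + 30*(-18)*38) - 3135)*(3451 - 1402) = ((14 - 20520) - 3135)*2049 = (-20506 - 3135)*2049 = -23641*2049 = -48440409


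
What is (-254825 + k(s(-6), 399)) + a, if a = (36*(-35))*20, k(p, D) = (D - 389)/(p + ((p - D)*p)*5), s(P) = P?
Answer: -1700311795/6072 ≈ -2.8003e+5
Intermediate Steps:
k(p, D) = (-389 + D)/(p + 5*p*(p - D)) (k(p, D) = (-389 + D)/(p + (p*(p - D))*5) = (-389 + D)/(p + 5*p*(p - D)))
a = -25200 (a = -1260*20 = -25200)
(-254825 + k(s(-6), 399)) + a = (-254825 + (-389 + 399)/((-6)*(1 - 5*399 + 5*(-6)))) - 25200 = (-254825 - ⅙*10/(1 - 1995 - 30)) - 25200 = (-254825 - ⅙*10/(-2024)) - 25200 = (-254825 - ⅙*(-1/2024)*10) - 25200 = (-254825 + 5/6072) - 25200 = -1547297395/6072 - 25200 = -1700311795/6072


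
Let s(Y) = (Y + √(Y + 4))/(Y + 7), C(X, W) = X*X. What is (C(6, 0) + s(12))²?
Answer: 490000/361 ≈ 1357.3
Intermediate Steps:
C(X, W) = X²
s(Y) = (Y + √(4 + Y))/(7 + Y)
(C(6, 0) + s(12))² = (6² + (12 + √(4 + 12))/(7 + 12))² = (36 + (12 + √16)/19)² = (36 + (12 + 4)/19)² = (36 + (1/19)*16)² = (36 + 16/19)² = (700/19)² = 490000/361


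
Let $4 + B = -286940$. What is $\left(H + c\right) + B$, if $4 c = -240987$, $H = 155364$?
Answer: $- \frac{767307}{4} \approx -1.9183 \cdot 10^{5}$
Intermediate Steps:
$B = -286944$ ($B = -4 - 286940 = -286944$)
$c = - \frac{240987}{4}$ ($c = \frac{1}{4} \left(-240987\right) = - \frac{240987}{4} \approx -60247.0$)
$\left(H + c\right) + B = \left(155364 - \frac{240987}{4}\right) - 286944 = \frac{380469}{4} - 286944 = - \frac{767307}{4}$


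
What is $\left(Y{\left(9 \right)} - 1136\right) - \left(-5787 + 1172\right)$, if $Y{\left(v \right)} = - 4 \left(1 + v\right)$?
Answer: $3439$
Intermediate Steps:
$Y{\left(v \right)} = -4 - 4 v$
$\left(Y{\left(9 \right)} - 1136\right) - \left(-5787 + 1172\right) = \left(\left(-4 - 36\right) - 1136\right) - \left(-5787 + 1172\right) = \left(\left(-4 - 36\right) - 1136\right) - -4615 = \left(-40 - 1136\right) + 4615 = -1176 + 4615 = 3439$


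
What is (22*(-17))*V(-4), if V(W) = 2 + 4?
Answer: -2244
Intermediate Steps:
V(W) = 6
(22*(-17))*V(-4) = (22*(-17))*6 = -374*6 = -2244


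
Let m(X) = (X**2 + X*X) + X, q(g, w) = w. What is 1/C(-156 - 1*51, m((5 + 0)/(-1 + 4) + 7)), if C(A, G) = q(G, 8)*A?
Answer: -1/1656 ≈ -0.00060386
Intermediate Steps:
m(X) = X + 2*X**2 (m(X) = (X**2 + X**2) + X = 2*X**2 + X = X + 2*X**2)
C(A, G) = 8*A
1/C(-156 - 1*51, m((5 + 0)/(-1 + 4) + 7)) = 1/(8*(-156 - 1*51)) = 1/(8*(-156 - 51)) = 1/(8*(-207)) = 1/(-1656) = -1/1656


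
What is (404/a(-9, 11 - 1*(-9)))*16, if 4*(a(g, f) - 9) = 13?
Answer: 25856/49 ≈ 527.67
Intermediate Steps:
a(g, f) = 49/4 (a(g, f) = 9 + (¼)*13 = 9 + 13/4 = 49/4)
(404/a(-9, 11 - 1*(-9)))*16 = (404/(49/4))*16 = (404*(4/49))*16 = (1616/49)*16 = 25856/49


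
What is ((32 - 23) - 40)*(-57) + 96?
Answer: 1863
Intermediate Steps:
((32 - 23) - 40)*(-57) + 96 = (9 - 40)*(-57) + 96 = -31*(-57) + 96 = 1767 + 96 = 1863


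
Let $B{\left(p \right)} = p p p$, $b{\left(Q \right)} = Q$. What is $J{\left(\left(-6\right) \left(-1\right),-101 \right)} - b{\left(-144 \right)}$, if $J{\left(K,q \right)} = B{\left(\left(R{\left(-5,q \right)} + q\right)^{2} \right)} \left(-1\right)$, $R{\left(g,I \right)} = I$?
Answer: $-67937289638320$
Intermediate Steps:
$B{\left(p \right)} = p^{3}$ ($B{\left(p \right)} = p^{2} p = p^{3}$)
$J{\left(K,q \right)} = - 64 q^{6}$ ($J{\left(K,q \right)} = \left(\left(q + q\right)^{2}\right)^{3} \left(-1\right) = \left(\left(2 q\right)^{2}\right)^{3} \left(-1\right) = \left(4 q^{2}\right)^{3} \left(-1\right) = 64 q^{6} \left(-1\right) = - 64 q^{6}$)
$J{\left(\left(-6\right) \left(-1\right),-101 \right)} - b{\left(-144 \right)} = - 64 \left(-101\right)^{6} - -144 = \left(-64\right) 1061520150601 + 144 = -67937289638464 + 144 = -67937289638320$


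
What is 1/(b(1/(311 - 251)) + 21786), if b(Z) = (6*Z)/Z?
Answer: 1/21792 ≈ 4.5888e-5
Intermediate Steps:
b(Z) = 6
1/(b(1/(311 - 251)) + 21786) = 1/(6 + 21786) = 1/21792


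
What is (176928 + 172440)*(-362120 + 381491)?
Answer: 6767607528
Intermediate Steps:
(176928 + 172440)*(-362120 + 381491) = 349368*19371 = 6767607528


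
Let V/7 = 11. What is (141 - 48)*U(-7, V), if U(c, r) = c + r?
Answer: 6510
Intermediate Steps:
V = 77 (V = 7*11 = 77)
(141 - 48)*U(-7, V) = (141 - 48)*(-7 + 77) = 93*70 = 6510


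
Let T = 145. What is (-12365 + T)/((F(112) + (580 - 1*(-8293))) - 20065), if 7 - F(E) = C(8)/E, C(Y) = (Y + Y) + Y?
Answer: 171080/156593 ≈ 1.0925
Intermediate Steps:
C(Y) = 3*Y (C(Y) = 2*Y + Y = 3*Y)
F(E) = 7 - 24/E (F(E) = 7 - 3*8/E = 7 - 24/E)
(-12365 + T)/((F(112) + (580 - 1*(-8293))) - 20065) = (-12365 + 145)/(((7 - 24/112) + (580 - 1*(-8293))) - 20065) = -12220/(((7 - 24*1/112) + (580 + 8293)) - 20065) = -12220/(((7 - 3/14) + 8873) - 20065) = -12220/((95/14 + 8873) - 20065) = -12220/(124317/14 - 20065) = -12220/(-156593/14) = -12220*(-14/156593) = 171080/156593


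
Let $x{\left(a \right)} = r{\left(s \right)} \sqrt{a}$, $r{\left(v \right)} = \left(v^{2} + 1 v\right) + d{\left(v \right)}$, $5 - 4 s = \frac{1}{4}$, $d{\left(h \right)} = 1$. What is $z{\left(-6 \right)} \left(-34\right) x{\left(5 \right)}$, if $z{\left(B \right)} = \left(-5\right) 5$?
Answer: $\frac{391425 \sqrt{5}}{128} \approx 6837.9$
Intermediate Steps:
$z{\left(B \right)} = -25$
$s = \frac{19}{16}$ ($s = \frac{5}{4} - \frac{1}{4 \cdot 4} = \frac{5}{4} - \frac{1}{16} = \frac{19}{16} \approx 1.1875$)
$r{\left(v \right)} = 1 + v + v^{2}$ ($r{\left(v \right)} = \left(v^{2} + 1 v\right) + 1 = \left(v^{2} + v\right) + 1 = \left(v + v^{2}\right) + 1 = 1 + v + v^{2}$)
$x{\left(a \right)} = \frac{921 \sqrt{a}}{256}$ ($x{\left(a \right)} = \left(1 + \frac{19}{16} + \left(\frac{19}{16}\right)^{2}\right) \sqrt{a} = \left(1 + \frac{19}{16} + \frac{361}{256}\right) \sqrt{a} = \frac{921 \sqrt{a}}{256}$)
$z{\left(-6 \right)} \left(-34\right) x{\left(5 \right)} = \left(-25\right) \left(-34\right) \frac{921 \sqrt{5}}{256} = 850 \frac{921 \sqrt{5}}{256} = \frac{391425 \sqrt{5}}{128}$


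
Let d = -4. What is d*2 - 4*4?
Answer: -24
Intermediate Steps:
d*2 - 4*4 = -4*2 - 4*4 = -8 - 16 = -24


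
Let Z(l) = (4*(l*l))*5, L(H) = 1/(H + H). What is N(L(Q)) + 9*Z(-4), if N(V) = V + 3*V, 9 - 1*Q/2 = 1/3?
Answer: 74883/26 ≈ 2880.1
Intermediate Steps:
Q = 52/3 (Q = 18 - 2/3 = 52/3 ≈ 17.333)
L(H) = 1/(2*H)
Z(l) = 20*l**2 (Z(l) = (4*l**2)*5 = 20*l**2)
N(V) = 4*V
N(L(Q)) + 9*Z(-4) = 4*(1/(2*(52/3))) + 9*(20*(-4)**2) = 4*((1/2)*(3/52)) + 9*(20*16) = 4*(3/104) + 9*320 = 3/26 + 2880 = 74883/26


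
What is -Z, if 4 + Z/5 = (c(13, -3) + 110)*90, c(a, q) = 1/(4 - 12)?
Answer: -197695/4 ≈ -49424.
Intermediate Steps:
c(a, q) = -1/8 (c(a, q) = 1/(-8) = -1/8)
Z = 197695/4 (Z = -20 + 5*((-1/8 + 110)*90) = -20 + 5*((879/8)*90) = -20 + 5*(39555/4) = -20 + 197775/4 = 197695/4 ≈ 49424.)
-Z = -1*197695/4 = -197695/4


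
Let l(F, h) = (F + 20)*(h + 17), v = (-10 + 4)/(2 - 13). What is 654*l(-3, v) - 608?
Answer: 2139086/11 ≈ 1.9446e+5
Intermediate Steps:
v = 6/11 (v = -6/(-11) = -6*(-1/11) = 6/11 ≈ 0.54545)
l(F, h) = (17 + h)*(20 + F) (l(F, h) = (20 + F)*(17 + h) = (17 + h)*(20 + F))
654*l(-3, v) - 608 = 654*(340 + 17*(-3) + 20*(6/11) - 3*6/11) - 608 = 654*(340 - 51 + 120/11 - 18/11) - 608 = 654*(3281/11) - 608 = 2145774/11 - 608 = 2139086/11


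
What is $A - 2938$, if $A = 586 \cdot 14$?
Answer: $5266$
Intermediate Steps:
$A = 8204$
$A - 2938 = 8204 - 2938 = 5266$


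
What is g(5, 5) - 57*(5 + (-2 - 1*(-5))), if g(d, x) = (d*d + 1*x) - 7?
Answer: -433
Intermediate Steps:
g(d, x) = -7 + x + d² (g(d, x) = (d² + x) - 7 = (x + d²) - 7 = -7 + x + d²)
g(5, 5) - 57*(5 + (-2 - 1*(-5))) = (-7 + 5 + 5²) - 57*(5 + (-2 - 1*(-5))) = (-7 + 5 + 25) - 57*(5 + (-2 + 5)) = 23 - 57*(5 + 3) = 23 - 57*8 = 23 - 19*24 = 23 - 456 = -433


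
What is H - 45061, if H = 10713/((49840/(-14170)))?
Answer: -239764345/4984 ≈ -48107.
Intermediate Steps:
H = -15180321/4984 (H = 10713/((49840*(-1/14170))) = 10713/(-4984/1417) = 10713*(-1417/4984) = -15180321/4984 ≈ -3045.8)
H - 45061 = -15180321/4984 - 45061 = -239764345/4984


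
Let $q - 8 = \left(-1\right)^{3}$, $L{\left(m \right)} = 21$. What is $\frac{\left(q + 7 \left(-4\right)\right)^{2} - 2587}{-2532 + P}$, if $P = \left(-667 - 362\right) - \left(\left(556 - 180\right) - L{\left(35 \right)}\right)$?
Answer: $\frac{1073}{1958} \approx 0.54801$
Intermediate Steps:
$q = 7$ ($q = 8 + \left(-1\right)^{3} = 8 - 1 = 7$)
$P = -1384$ ($P = \left(-667 - 362\right) - \left(\left(556 - 180\right) - 21\right) = -1029 - \left(376 - 21\right) = -1029 - 355 = -1384$)
$\frac{\left(q + 7 \left(-4\right)\right)^{2} - 2587}{-2532 + P} = \frac{\left(7 + 7 \left(-4\right)\right)^{2} - 2587}{-2532 - 1384} = \frac{\left(7 - 28\right)^{2} - 2587}{-3916} = \left(\left(-21\right)^{2} - 2587\right) \left(- \frac{1}{3916}\right) = \left(441 - 2587\right) \left(- \frac{1}{3916}\right) = \left(-2146\right) \left(- \frac{1}{3916}\right) = \frac{1073}{1958}$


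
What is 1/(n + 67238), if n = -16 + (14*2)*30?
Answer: 1/68062 ≈ 1.4692e-5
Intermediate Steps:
n = 824 (n = -16 + 28*30 = -16 + 840 = 824)
1/(n + 67238) = 1/(824 + 67238) = 1/68062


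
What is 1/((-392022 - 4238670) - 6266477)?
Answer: -1/10897169 ≈ -9.1767e-8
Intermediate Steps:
1/((-392022 - 4238670) - 6266477) = 1/(-4630692 - 6266477) = 1/(-10897169) = -1/10897169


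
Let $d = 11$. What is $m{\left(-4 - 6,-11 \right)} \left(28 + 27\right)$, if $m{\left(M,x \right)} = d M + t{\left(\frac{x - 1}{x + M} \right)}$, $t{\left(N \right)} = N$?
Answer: $- \frac{42130}{7} \approx -6018.6$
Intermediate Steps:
$m{\left(M,x \right)} = 11 M + \frac{-1 + x}{M + x}$ ($m{\left(M,x \right)} = 11 M + \frac{x - 1}{x + M} = 11 M + \frac{-1 + x}{M + x}$)
$m{\left(-4 - 6,-11 \right)} \left(28 + 27\right) = \frac{-1 - 11 + 11 \left(-4 - 6\right) \left(\left(-4 - 6\right) - 11\right)}{\left(-4 - 6\right) - 11} \left(28 + 27\right) = \frac{-1 - 11 + 11 \left(-10\right) \left(-10 - 11\right)}{-10 - 11} \cdot 55 = \frac{-1 - 11 + 11 \left(-10\right) \left(-21\right)}{-21} \cdot 55 = - \frac{-1 - 11 + 2310}{21} \cdot 55 = \left(- \frac{1}{21}\right) 2298 \cdot 55 = \left(- \frac{766}{7}\right) 55 = - \frac{42130}{7}$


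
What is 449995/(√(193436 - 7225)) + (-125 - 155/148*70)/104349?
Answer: -14675/7721826 + 449995*√186211/186211 ≈ 1042.8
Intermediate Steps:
449995/(√(193436 - 7225)) + (-125 - 155/148*70)/104349 = 449995/(√186211) + (-125 - 155*1/148*70)*(1/104349) = 449995*(√186211/186211) + (-125 - 155/148*70)*(1/104349) = 449995*√186211/186211 + (-125 - 5425/74)*(1/104349) = 449995*√186211/186211 - 14675/74*1/104349 = 449995*√186211/186211 - 14675/7721826 = -14675/7721826 + 449995*√186211/186211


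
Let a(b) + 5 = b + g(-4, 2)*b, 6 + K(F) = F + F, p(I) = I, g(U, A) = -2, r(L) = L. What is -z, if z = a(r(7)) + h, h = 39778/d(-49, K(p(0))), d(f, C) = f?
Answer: 40366/49 ≈ 823.80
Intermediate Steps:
K(F) = -6 + 2*F (K(F) = -6 + (F + F) = -6 + 2*F)
h = -39778/49 (h = 39778/(-49) = 39778*(-1/49) = -39778/49 ≈ -811.80)
a(b) = -5 - b (a(b) = -5 + (b - 2*b) = -5 - b)
z = -40366/49 (z = (-5 - 1*7) - 39778/49 = (-5 - 7) - 39778/49 = -12 - 39778/49 = -40366/49 ≈ -823.80)
-z = -1*(-40366/49) = 40366/49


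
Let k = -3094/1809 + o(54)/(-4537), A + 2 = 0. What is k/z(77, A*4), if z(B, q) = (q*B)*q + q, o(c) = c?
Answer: -3533791/10095142590 ≈ -0.00035005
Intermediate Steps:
A = -2 (A = -2 + 0 = -2)
k = -14135164/8207433 (k = -3094/1809 + 54/(-4537) = -3094*1/1809 + 54*(-1/4537) = -3094/1809 - 54/4537 = -14135164/8207433 ≈ -1.7222)
z(B, q) = q + B*q² (z(B, q) = (B*q)*q + q = B*q² + q = q + B*q²)
k/z(77, A*4) = -14135164*(-1/(8*(1 + 77*(-2*4))))/8207433 = -14135164*(-1/(8*(1 + 77*(-8))))/8207433 = -14135164*(-1/(8*(1 - 616)))/8207433 = -14135164/(8207433*((-8*(-615)))) = -14135164/8207433/4920 = -14135164/8207433*1/4920 = -3533791/10095142590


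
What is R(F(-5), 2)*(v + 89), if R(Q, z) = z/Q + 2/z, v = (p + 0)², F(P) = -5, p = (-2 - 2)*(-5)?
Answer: 1467/5 ≈ 293.40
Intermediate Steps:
p = 20 (p = -4*(-5) = 20)
v = 400 (v = (20 + 0)² = 20² = 400)
R(Q, z) = 2/z + z/Q
R(F(-5), 2)*(v + 89) = (2/2 + 2/(-5))*(400 + 89) = (2*(½) + 2*(-⅕))*489 = (1 - ⅖)*489 = (⅗)*489 = 1467/5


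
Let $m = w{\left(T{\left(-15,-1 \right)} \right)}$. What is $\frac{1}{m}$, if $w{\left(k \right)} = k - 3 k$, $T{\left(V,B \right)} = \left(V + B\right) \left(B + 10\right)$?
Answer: $\frac{1}{288} \approx 0.0034722$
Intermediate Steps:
$T{\left(V,B \right)} = \left(10 + B\right) \left(B + V\right)$ ($T{\left(V,B \right)} = \left(B + V\right) \left(10 + B\right) = \left(10 + B\right) \left(B + V\right)$)
$w{\left(k \right)} = - 2 k$
$m = 288$ ($m = - 2 \left(\left(-1\right)^{2} + 10 \left(-1\right) + 10 \left(-15\right) - -15\right) = - 2 \left(1 - 10 - 150 + 15\right) = \left(-2\right) \left(-144\right) = 288$)
$\frac{1}{m} = \frac{1}{288}$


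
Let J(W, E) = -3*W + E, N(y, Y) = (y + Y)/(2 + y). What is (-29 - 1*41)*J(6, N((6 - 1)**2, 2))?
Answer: 1190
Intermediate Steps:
N(y, Y) = (Y + y)/(2 + y)
J(W, E) = E - 3*W
(-29 - 1*41)*J(6, N((6 - 1)**2, 2)) = (-29 - 1*41)*((2 + (6 - 1)**2)/(2 + (6 - 1)**2) - 3*6) = (-29 - 41)*((2 + 5**2)/(2 + 5**2) - 18) = -70*((2 + 25)/(2 + 25) - 18) = -70*(27/27 - 18) = -70*((1/27)*27 - 18) = -70*(1 - 18) = -70*(-17) = 1190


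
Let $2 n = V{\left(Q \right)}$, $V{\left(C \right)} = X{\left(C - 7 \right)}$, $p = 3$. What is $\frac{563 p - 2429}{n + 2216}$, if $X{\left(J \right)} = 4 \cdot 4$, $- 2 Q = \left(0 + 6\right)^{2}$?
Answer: $- \frac{185}{556} \approx -0.33273$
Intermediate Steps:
$Q = -18$ ($Q = - \frac{\left(0 + 6\right)^{2}}{2} = - \frac{6^{2}}{2} = \left(- \frac{1}{2}\right) 36 = -18$)
$X{\left(J \right)} = 16$
$V{\left(C \right)} = 16$
$n = 8$ ($n = \frac{1}{2} \cdot 16 = 8$)
$\frac{563 p - 2429}{n + 2216} = \frac{563 \cdot 3 - 2429}{8 + 2216} = \frac{1689 - 2429}{2224} = \left(-740\right) \frac{1}{2224} = - \frac{185}{556}$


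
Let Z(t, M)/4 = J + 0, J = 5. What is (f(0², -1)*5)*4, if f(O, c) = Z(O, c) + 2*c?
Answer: 360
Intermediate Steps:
Z(t, M) = 20 (Z(t, M) = 4*(5 + 0) = 4*5 = 20)
f(O, c) = 20 + 2*c
(f(0², -1)*5)*4 = ((20 + 2*(-1))*5)*4 = ((20 - 2)*5)*4 = (18*5)*4 = 90*4 = 360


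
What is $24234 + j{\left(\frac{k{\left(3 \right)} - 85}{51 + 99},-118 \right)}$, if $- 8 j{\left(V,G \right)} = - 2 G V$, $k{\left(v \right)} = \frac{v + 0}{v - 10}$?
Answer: $\frac{25463341}{1050} \approx 24251.0$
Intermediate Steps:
$k{\left(v \right)} = \frac{v}{-10 + v}$
$j{\left(V,G \right)} = \frac{G V}{4}$ ($j{\left(V,G \right)} = - \frac{- 2 G V}{8} = - \frac{\left(-2\right) G V}{8} = \frac{G V}{4}$)
$24234 + j{\left(\frac{k{\left(3 \right)} - 85}{51 + 99},-118 \right)} = 24234 + \frac{1}{4} \left(-118\right) \frac{\frac{3}{-10 + 3} - 85}{51 + 99} = 24234 + \frac{1}{4} \left(-118\right) \frac{\frac{3}{-7} - 85}{150} = 24234 + \frac{1}{4} \left(-118\right) \left(3 \left(- \frac{1}{7}\right) - 85\right) \frac{1}{150} = 24234 + \frac{1}{4} \left(-118\right) \left(- \frac{3}{7} - 85\right) \frac{1}{150} = 24234 + \frac{1}{4} \left(-118\right) \left(\left(- \frac{598}{7}\right) \frac{1}{150}\right) = 24234 + \frac{1}{4} \left(-118\right) \left(- \frac{299}{525}\right) = 24234 + \frac{17641}{1050} = \frac{25463341}{1050}$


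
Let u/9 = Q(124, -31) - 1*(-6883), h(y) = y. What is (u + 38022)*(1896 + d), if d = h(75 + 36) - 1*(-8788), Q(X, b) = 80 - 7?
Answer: 1086257670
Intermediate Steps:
Q(X, b) = 73
d = 8899 (d = (75 + 36) - 1*(-8788) = 111 + 8788 = 8899)
u = 62604 (u = 9*(73 - 1*(-6883)) = 9*(73 + 6883) = 9*6956 = 62604)
(u + 38022)*(1896 + d) = (62604 + 38022)*(1896 + 8899) = 100626*10795 = 1086257670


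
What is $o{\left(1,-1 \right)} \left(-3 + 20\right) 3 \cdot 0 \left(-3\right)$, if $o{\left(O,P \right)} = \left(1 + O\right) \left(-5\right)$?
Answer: $0$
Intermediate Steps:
$o{\left(O,P \right)} = -5 - 5 O$
$o{\left(1,-1 \right)} \left(-3 + 20\right) 3 \cdot 0 \left(-3\right) = \left(-5 - 5\right) \left(-3 + 20\right) 3 \cdot 0 \left(-3\right) = \left(-5 - 5\right) 17 \cdot 0 \left(-3\right) = \left(-10\right) 17 \cdot 0 = \left(-170\right) 0 = 0$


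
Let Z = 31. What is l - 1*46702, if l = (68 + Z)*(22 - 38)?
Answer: -48286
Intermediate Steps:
l = -1584 (l = (68 + 31)*(22 - 38) = 99*(-16) = -1584)
l - 1*46702 = -1584 - 1*46702 = -1584 - 46702 = -48286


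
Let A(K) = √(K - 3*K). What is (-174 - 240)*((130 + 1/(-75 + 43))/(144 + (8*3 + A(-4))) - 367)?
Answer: 8556086043/56432 + 860913*√2/225728 ≈ 1.5162e+5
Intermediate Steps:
A(K) = √2*√(-K) (A(K) = √(-2*K) = √2*√(-K))
(-174 - 240)*((130 + 1/(-75 + 43))/(144 + (8*3 + A(-4))) - 367) = (-174 - 240)*((130 + 1/(-75 + 43))/(144 + (8*3 + √2*√(-1*(-4)))) - 367) = -414*((130 + 1/(-32))/(144 + (24 + √2*√4)) - 367) = -414*((130 - 1/32)/(144 + (24 + √2*2)) - 367) = -414*(4159/(32*(144 + (24 + 2*√2))) - 367) = -414*(4159/(32*(168 + 2*√2)) - 367) = -414*(-367 + 4159/(32*(168 + 2*√2))) = 151938 - 860913/(16*(168 + 2*√2))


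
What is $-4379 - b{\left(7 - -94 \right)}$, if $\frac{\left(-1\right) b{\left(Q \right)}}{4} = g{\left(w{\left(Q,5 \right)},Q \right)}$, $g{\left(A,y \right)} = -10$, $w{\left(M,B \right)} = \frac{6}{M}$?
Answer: $-4419$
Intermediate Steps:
$b{\left(Q \right)} = 40$ ($b{\left(Q \right)} = \left(-4\right) \left(-10\right) = 40$)
$-4379 - b{\left(7 - -94 \right)} = -4379 - 40 = -4419$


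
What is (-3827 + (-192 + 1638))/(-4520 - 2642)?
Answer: 2381/7162 ≈ 0.33245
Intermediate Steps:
(-3827 + (-192 + 1638))/(-4520 - 2642) = (-3827 + 1446)/(-7162) = -2381*(-1/7162) = 2381/7162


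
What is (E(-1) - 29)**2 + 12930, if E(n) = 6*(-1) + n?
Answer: 14226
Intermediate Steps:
E(n) = -6 + n
(E(-1) - 29)**2 + 12930 = ((-6 - 1) - 29)**2 + 12930 = (-7 - 29)**2 + 12930 = (-36)**2 + 12930 = 1296 + 12930 = 14226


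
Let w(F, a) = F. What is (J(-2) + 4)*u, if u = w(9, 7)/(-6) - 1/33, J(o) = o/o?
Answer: -505/66 ≈ -7.6515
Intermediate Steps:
J(o) = 1
u = -101/66 (u = 9/(-6) - 1/33 = 9*(-1/6) - 1*1/33 = -3/2 - 1/33 = -101/66 ≈ -1.5303)
(J(-2) + 4)*u = (1 + 4)*(-101/66) = 5*(-101/66) = -505/66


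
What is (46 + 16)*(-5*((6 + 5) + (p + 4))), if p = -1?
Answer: -4340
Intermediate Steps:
(46 + 16)*(-5*((6 + 5) + (p + 4))) = (46 + 16)*(-5*((6 + 5) + (-1 + 4))) = 62*(-5*(11 + 3)) = 62*(-5*14) = 62*(-70) = -4340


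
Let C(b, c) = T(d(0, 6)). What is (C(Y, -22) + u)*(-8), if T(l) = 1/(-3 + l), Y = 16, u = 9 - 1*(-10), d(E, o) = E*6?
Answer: -448/3 ≈ -149.33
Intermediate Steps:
d(E, o) = 6*E
u = 19 (u = 9 + 10 = 19)
C(b, c) = -⅓ (C(b, c) = 1/(-3 + 6*0) = 1/(-3 + 0) = 1/(-3) = -⅓)
(C(Y, -22) + u)*(-8) = (-⅓ + 19)*(-8) = (56/3)*(-8) = -448/3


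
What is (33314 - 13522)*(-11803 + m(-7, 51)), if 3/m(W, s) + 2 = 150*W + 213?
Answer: -195994634240/839 ≈ -2.3361e+8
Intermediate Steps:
m(W, s) = 3/(211 + 150*W) (m(W, s) = 3/(-2 + (150*W + 213)) = 3/(-2 + (213 + 150*W)) = 3/(211 + 150*W))
(33314 - 13522)*(-11803 + m(-7, 51)) = (33314 - 13522)*(-11803 + 3/(211 + 150*(-7))) = 19792*(-11803 + 3/(211 - 1050)) = 19792*(-11803 + 3/(-839)) = 19792*(-11803 + 3*(-1/839)) = 19792*(-11803 - 3/839) = 19792*(-9902720/839) = -195994634240/839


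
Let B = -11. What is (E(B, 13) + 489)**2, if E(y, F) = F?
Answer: 252004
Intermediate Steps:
(E(B, 13) + 489)**2 = (13 + 489)**2 = 502**2 = 252004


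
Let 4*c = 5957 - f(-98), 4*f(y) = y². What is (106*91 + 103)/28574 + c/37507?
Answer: 391058029/1071725018 ≈ 0.36489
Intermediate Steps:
f(y) = y²/4
c = 889 (c = (5957 - (-98)²/4)/4 = (5957 - 9604/4)/4 = (5957 - 1*2401)/4 = (5957 - 2401)/4 = (¼)*3556 = 889)
(106*91 + 103)/28574 + c/37507 = (106*91 + 103)/28574 + 889/37507 = (9646 + 103)*(1/28574) + 889*(1/37507) = 9749*(1/28574) + 889/37507 = 9749/28574 + 889/37507 = 391058029/1071725018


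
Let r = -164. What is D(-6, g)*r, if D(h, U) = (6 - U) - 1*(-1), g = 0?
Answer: -1148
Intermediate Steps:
D(h, U) = 7 - U (D(h, U) = (6 - U) + 1 = 7 - U)
D(-6, g)*r = (7 - 1*0)*(-164) = (7 + 0)*(-164) = 7*(-164) = -1148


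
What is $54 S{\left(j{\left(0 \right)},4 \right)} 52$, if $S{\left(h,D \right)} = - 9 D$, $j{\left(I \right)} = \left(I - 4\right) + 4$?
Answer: $-101088$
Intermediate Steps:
$j{\left(I \right)} = I$ ($j{\left(I \right)} = \left(-4 + I\right) + 4 = I$)
$54 S{\left(j{\left(0 \right)},4 \right)} 52 = 54 \left(\left(-9\right) 4\right) 52 = 54 \left(-36\right) 52 = \left(-1944\right) 52 = -101088$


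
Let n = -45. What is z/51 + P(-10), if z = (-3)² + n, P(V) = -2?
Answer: -46/17 ≈ -2.7059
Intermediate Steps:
z = -36 (z = (-3)² - 45 = 9 - 45 = -36)
z/51 + P(-10) = -36/51 - 2 = (1/51)*(-36) - 2 = -12/17 - 2 = -46/17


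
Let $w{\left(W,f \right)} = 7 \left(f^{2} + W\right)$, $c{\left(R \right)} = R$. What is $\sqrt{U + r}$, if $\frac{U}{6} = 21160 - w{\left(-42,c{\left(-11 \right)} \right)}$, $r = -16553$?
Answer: $\sqrt{107089} \approx 327.24$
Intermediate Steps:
$w{\left(W,f \right)} = 7 W + 7 f^{2}$ ($w{\left(W,f \right)} = 7 \left(W + f^{2}\right) = 7 W + 7 f^{2}$)
$U = 123642$ ($U = 6 \left(21160 - \left(7 \left(-42\right) + 7 \left(-11\right)^{2}\right)\right) = 6 \left(21160 - \left(-294 + 7 \cdot 121\right)\right) = 6 \left(21160 - \left(-294 + 847\right)\right) = 6 \left(21160 - 553\right) = 6 \cdot 20607 = 123642$)
$\sqrt{U + r} = \sqrt{123642 - 16553} = \sqrt{107089}$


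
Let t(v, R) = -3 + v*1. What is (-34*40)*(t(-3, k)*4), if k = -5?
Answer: 32640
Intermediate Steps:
t(v, R) = -3 + v
(-34*40)*(t(-3, k)*4) = (-34*40)*((-3 - 3)*4) = -(-8160)*4 = -1360*(-24) = 32640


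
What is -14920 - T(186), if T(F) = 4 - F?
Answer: -14738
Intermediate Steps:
-14920 - T(186) = -14920 - (4 - 1*186) = -14920 - (4 - 186) = -14920 - 1*(-182) = -14920 + 182 = -14738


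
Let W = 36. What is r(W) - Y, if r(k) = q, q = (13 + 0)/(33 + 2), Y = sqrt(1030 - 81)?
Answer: 13/35 - sqrt(949) ≈ -30.434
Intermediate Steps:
Y = sqrt(949) ≈ 30.806
q = 13/35 ≈ 0.37143
r(k) = 13/35
r(W) - Y = 13/35 - sqrt(949)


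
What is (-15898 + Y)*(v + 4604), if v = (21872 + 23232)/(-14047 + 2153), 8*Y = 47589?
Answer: -544378779605/11894 ≈ -4.5769e+7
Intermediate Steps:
Y = 47589/8 (Y = (⅛)*47589 = 47589/8 ≈ 5948.6)
v = -22552/5947 (v = 45104/(-11894) = 45104*(-1/11894) = -22552/5947 ≈ -3.7922)
(-15898 + Y)*(v + 4604) = (-15898 + 47589/8)*(-22552/5947 + 4604) = -79595/8*27357436/5947 = -544378779605/11894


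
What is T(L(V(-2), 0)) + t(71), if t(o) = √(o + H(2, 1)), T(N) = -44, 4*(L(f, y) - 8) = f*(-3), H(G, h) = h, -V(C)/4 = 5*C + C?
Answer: -44 + 6*√2 ≈ -35.515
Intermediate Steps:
V(C) = -24*C (V(C) = -4*(5*C + C) = -24*C)
L(f, y) = 8 - 3*f/4 (L(f, y) = 8 + (f*(-3))/4 = 8 + (-3*f)/4 = 8 - 3*f/4)
t(o) = √(1 + o) (t(o) = √(o + 1) = √(1 + o))
T(L(V(-2), 0)) + t(71) = -44 + √(1 + 71) = -44 + √72 = -44 + 6*√2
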